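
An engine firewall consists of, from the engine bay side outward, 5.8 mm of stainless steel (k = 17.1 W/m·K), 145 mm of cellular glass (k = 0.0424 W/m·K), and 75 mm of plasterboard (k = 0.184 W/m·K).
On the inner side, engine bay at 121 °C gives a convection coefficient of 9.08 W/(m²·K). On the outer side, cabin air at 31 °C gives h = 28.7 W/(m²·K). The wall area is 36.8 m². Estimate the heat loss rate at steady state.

Q ≈ 834 W

Series thermal resistances:
R_inner film = 1/(h_i·A) = 1/(9.08×36.8) = 0.002993 K/W
R_stainless steel = L/(kA) = 0.0058/(17.1×36.8) = 9.217×10^-6 K/W
R_cellular glass = L/(kA) = 0.145/(0.0424×36.8) = 0.09293 K/W
R_plasterboard = L/(kA) = 0.075/(0.184×36.8) = 0.01108 K/W
R_outer film = 1/(h_o·A) = 1/(28.7×36.8) = 9.468×10^-4 K/W
R_total = 0.108 K/W
Q = ΔT / R_total = 90 / 0.108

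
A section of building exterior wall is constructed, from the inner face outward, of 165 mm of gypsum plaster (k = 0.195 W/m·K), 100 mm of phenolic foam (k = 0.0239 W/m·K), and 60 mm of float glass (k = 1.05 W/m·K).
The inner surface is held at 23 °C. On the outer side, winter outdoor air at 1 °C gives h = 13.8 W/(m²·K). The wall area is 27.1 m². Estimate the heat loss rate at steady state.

Q ≈ 116 W

Treating each layer as a thermal resistance in series:
R_gypsum plaster = L/(kA) = 0.165/(0.195×27.1) = 0.03122 K/W
R_phenolic foam = L/(kA) = 0.1/(0.0239×27.1) = 0.1544 K/W
R_float glass = L/(kA) = 0.06/(1.05×27.1) = 0.002109 K/W
R_outer film = 1/(h_o·A) = 1/(13.8×27.1) = 0.002674 K/W
R_total = 0.1904 K/W
Q = ΔT / R_total = 22 / 0.1904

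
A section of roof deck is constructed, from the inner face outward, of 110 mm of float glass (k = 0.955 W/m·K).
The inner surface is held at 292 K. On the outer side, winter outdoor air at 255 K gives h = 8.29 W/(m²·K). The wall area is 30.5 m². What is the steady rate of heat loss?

Q ≈ 4790 W

Using the resistance-network approach (series):
R_float glass = L/(kA) = 0.11/(0.955×30.5) = 0.003776 K/W
R_outer film = 1/(h_o·A) = 1/(8.29×30.5) = 0.003955 K/W
R_total = 0.007731 K/W
Q = ΔT / R_total = 37 / 0.007731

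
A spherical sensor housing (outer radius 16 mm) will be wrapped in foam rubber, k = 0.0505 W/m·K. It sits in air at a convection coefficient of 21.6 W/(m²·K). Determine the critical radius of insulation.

r_cr ≈ 4.68 mm

For a sphere r_cr = 2k/h = 2×0.0505/21.6
r_cr = 4.68 mm; since the bare radius (16 mm) is above r_cr, any added insulation will reduce heat loss.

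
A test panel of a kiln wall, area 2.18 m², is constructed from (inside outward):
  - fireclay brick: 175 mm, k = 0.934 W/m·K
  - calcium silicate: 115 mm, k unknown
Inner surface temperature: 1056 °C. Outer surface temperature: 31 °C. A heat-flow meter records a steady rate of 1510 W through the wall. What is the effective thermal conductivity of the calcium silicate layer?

k ≈ 0.089 W/(m·K)

Thermal resistances in series:
R_fireclay brick = L/(kA) = 0.175/(0.934×2.18) = 0.08595 K/W
Sum of known resistances R_other = 0.08595 K/W
Total R = ΔT/Q = 1025/1510 = 0.6788 K/W
R_calcium silicate = R_total − R_other = 0.5929 K/W
k = L/(R·A) = 0.115/(0.5929×2.18)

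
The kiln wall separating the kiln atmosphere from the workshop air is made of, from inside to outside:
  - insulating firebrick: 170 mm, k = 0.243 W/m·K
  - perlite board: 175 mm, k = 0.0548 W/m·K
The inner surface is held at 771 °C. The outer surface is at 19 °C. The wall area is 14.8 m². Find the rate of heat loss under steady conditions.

Q ≈ 2860 W

Series thermal resistances:
R_insulating firebrick = L/(kA) = 0.17/(0.243×14.8) = 0.04727 K/W
R_perlite board = L/(kA) = 0.175/(0.0548×14.8) = 0.2158 K/W
R_total = 0.263 K/W
Q = ΔT / R_total = 752 / 0.263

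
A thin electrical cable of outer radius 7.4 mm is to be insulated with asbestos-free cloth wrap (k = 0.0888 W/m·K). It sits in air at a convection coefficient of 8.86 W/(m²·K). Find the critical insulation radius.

r_cr ≈ 10 mm

For a cylinder r_cr = k/h = 0.0888/8.86
r_cr = 10 mm; since the bare radius (7.4 mm) is below r_cr, adding a thin layer of insulation will *increase* heat loss.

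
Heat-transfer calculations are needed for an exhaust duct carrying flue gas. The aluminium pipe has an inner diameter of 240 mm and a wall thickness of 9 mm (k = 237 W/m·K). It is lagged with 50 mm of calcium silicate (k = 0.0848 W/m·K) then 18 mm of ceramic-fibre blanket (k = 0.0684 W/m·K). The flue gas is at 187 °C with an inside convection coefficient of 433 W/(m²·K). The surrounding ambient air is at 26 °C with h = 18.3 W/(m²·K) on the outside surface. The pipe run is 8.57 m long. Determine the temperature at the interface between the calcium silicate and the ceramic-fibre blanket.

Cylindrical conduction, so R = ln(r₂/r₁)/(2πkL) per layer, in series:
R_inner film = 1/(h_i·2πr₁L) = 1/(433×2π×0.12×8.57) = 3.574×10^-4 K/W
R_aluminium pipe wall = ln(129/120)/(2π×237×8.57) = 5.667×10^-6 K/W
R_calcium silicate = ln(179/129)/(2π×0.0848×8.57) = 0.07174 K/W
R_ceramic-fibre blanket = ln(197/179)/(2π×0.0684×8.57) = 0.02602 K/W
R_outer film = 1/(h_o·2πr_oL) = 1/(18.3×2π×0.197×8.57) = 0.005151 K/W
R_total = 0.1033 K/W
Q = ΔT/R_total = 161/0.1033
Q = 1560 W
T_interface = T_inner − Q·ΣR(inner→interface) = 187 − 1560×0.0721

T ≈ 74.6 °C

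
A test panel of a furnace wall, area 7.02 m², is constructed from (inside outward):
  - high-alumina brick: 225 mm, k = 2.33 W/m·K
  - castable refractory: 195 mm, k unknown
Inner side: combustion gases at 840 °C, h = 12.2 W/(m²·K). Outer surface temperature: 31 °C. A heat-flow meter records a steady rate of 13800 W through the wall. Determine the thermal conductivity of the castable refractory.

Model the wall as resistances in series:
R_inner film = 1/(h_i·A) = 1/(12.2×7.02) = 0.01168 K/W
R_high-alumina brick = L/(kA) = 0.225/(2.33×7.02) = 0.01376 K/W
Sum of known resistances R_other = 0.02543 K/W
Total R = ΔT/Q = 809/13800 = 0.05862 K/W
R_castable refractory = R_total − R_other = 0.03319 K/W
k = L/(R·A) = 0.195/(0.03319×7.02)

k ≈ 0.837 W/(m·K)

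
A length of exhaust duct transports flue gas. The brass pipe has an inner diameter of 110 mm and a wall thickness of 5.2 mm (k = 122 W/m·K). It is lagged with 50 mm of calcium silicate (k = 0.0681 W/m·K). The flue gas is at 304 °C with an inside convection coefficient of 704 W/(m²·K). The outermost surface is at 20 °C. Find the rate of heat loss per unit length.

q′ ≈ 200 W/m

Radial resistances (cylindrical: R_cond = ln(r_o/r_i)/(2πkL), R_conv = 1/(h·2πrL)):
R_inner film = 1/(h_i·2πr₁L) = 1/(704×2π×0.055×1) = 0.00411 K/W
R_brass pipe wall = ln(60.2/55)/(2π×122×1) = 1.179×10^-4 K/W
R_calcium silicate = ln(110.2/60.2)/(2π×0.0681×1) = 1.413 K/W
R_total = 1.417 K/W
Q = ΔT/R_total = 284/1.417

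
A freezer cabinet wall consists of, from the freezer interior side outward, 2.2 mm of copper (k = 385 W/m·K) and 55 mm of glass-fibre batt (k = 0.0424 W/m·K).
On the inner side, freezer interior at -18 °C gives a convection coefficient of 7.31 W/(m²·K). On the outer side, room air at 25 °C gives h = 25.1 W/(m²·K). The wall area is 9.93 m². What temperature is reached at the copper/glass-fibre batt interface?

T ≈ -14 °C

Thermal resistances in series:
R_inner film = 1/(h_i·A) = 1/(7.31×9.93) = 0.01378 K/W
R_copper = L/(kA) = 0.0022/(385×9.93) = 5.755×10^-7 K/W
R_glass-fibre batt = L/(kA) = 0.055/(0.0424×9.93) = 0.1306 K/W
R_outer film = 1/(h_o·A) = 1/(25.1×9.93) = 0.004012 K/W
R_total = 0.1484 K/W;  Q = ΔT/R_total = 43/0.1484 = 289.7 W
T_interface = T_inner + Q·ΣR(inner→interface) = -18 + 290×0.01378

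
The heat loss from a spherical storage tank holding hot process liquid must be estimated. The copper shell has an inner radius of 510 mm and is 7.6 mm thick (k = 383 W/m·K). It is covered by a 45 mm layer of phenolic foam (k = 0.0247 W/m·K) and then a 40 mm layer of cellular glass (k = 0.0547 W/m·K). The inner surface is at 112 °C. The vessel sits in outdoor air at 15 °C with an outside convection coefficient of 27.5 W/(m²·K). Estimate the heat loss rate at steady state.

Q ≈ 143 W

Each spherical layer contributes R = (1/r_i − 1/r_o)/(4πk):
R_copper shell = (1/0.51 − 1/0.5176)/(4π×383) = 5.982×10^-6 K/W
R_phenolic foam = (1/0.5176 − 1/0.5626)/(4π×0.0247) = 0.4979 K/W
R_cellular glass = (1/0.5626 − 1/0.6026)/(4π×0.0547) = 0.1716 K/W
R_outer film = 1/(h·4πr_o²) = 1/(27.5×4π×0.6026²) = 0.007969 K/W
R_total = 0.6775 K/W
Q = ΔT/R_total = 97/0.6775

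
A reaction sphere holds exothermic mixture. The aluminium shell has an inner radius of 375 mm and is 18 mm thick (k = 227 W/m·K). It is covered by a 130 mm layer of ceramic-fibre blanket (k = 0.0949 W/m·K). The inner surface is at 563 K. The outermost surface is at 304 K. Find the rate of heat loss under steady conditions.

Spherical conduction: R = (1/r_in − 1/r_out)/(4πk) per layer; series-sum.
R_aluminium shell = (1/0.375 − 1/0.393)/(4π×227) = 4.282×10^-5 K/W
R_ceramic-fibre blanket = (1/0.393 − 1/0.523)/(4π×0.0949) = 0.5304 K/W
R_total = 0.5304 K/W
Q = ΔT/R_total = 259/0.5304

Q ≈ 488 W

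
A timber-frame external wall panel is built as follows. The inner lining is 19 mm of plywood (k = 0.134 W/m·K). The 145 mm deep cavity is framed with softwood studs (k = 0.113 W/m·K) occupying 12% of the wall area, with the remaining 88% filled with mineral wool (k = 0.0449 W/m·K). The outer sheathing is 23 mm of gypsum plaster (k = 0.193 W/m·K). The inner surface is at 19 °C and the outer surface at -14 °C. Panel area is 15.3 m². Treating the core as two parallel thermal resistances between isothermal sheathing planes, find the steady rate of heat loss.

Sheathing layers in series; stud and cavity paths in parallel between them.
R_inner = 0.019/(0.134×15.3) = 0.009267 K/W
R_stud  = 0.145/(0.113×0.12×15.3) = 0.6989 K/W
R_cav   = 0.145/(0.0449×0.88×15.3) = 0.2399 K/W
1/R_core = 1/R_stud + 1/R_cav → R_core = 0.1786 K/W
R_outer = 0.023/(0.193×15.3) = 0.007789 K/W
R_total = 0.1956 K/W
Q = ΔT/R_total = 33/0.1956

Q ≈ 169 W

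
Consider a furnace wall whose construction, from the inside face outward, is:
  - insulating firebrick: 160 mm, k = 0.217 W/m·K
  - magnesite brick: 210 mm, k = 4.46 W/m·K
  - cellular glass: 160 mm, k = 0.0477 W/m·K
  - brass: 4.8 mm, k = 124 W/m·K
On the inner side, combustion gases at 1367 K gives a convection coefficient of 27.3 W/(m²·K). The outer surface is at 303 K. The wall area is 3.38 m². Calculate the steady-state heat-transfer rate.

Treating each layer as a thermal resistance in series:
R_inner film = 1/(h_i·A) = 1/(27.3×3.38) = 0.01084 K/W
R_insulating firebrick = L/(kA) = 0.16/(0.217×3.38) = 0.2181 K/W
R_magnesite brick = L/(kA) = 0.21/(4.46×3.38) = 0.01393 K/W
R_cellular glass = L/(kA) = 0.16/(0.0477×3.38) = 0.9924 K/W
R_brass = L/(kA) = 0.0048/(124×3.38) = 1.145×10^-5 K/W
R_total = 1.235 K/W
Q = ΔT / R_total = 1064 / 1.235

Q ≈ 861 W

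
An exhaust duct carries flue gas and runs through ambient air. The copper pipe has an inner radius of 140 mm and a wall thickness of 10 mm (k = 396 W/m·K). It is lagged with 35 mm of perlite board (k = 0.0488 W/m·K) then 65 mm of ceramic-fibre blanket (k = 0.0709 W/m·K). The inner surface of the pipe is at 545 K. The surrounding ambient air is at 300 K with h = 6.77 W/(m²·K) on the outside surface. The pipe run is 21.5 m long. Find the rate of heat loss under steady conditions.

Cylindrical conduction, so R = ln(r₂/r₁)/(2πkL) per layer, in series:
R_copper pipe wall = ln(150/140)/(2π×396×21.5) = 1.29×10^-6 K/W
R_perlite board = ln(185/150)/(2π×0.0488×21.5) = 0.03181 K/W
R_ceramic-fibre blanket = ln(250/185)/(2π×0.0709×21.5) = 0.03144 K/W
R_outer film = 1/(h_o·2πr_oL) = 1/(6.77×2π×0.25×21.5) = 0.004374 K/W
R_total = 0.06763 K/W
Q = ΔT/R_total = 245/0.06763

Q ≈ 3620 W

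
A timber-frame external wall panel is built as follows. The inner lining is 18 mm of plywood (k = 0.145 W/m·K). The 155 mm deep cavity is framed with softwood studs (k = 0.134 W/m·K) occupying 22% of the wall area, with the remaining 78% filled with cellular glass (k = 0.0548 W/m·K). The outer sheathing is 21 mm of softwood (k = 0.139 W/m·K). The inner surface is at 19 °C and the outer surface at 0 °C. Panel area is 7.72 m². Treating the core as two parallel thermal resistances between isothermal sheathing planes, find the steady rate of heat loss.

Sheathing layers in series; stud and cavity paths in parallel between them.
R_inner = 0.018/(0.145×7.72) = 0.01608 K/W
R_stud  = 0.155/(0.134×0.22×7.72) = 0.6811 K/W
R_cav   = 0.155/(0.0548×0.78×7.72) = 0.4697 K/W
1/R_core = 1/R_stud + 1/R_cav → R_core = 0.278 K/W
R_outer = 0.021/(0.139×7.72) = 0.01957 K/W
R_total = 0.3136 K/W
Q = ΔT/R_total = 19/0.3136

Q ≈ 60.6 W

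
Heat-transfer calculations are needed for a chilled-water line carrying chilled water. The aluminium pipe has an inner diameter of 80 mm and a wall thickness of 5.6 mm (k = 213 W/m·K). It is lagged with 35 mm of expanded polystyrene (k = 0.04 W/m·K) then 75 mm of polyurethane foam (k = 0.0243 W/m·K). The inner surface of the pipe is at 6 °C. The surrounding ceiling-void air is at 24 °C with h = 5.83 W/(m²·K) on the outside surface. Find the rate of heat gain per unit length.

Radial resistances (cylindrical: R_cond = ln(r_o/r_i)/(2πkL), R_conv = 1/(h·2πrL)):
R_aluminium pipe wall = ln(45.6/40)/(2π×213×1) = 9.791×10^-5 K/W
R_expanded polystyrene = ln(80.6/45.6)/(2π×0.04×1) = 2.266 K/W
R_polyurethane foam = ln(155.6/80.6)/(2π×0.0243×1) = 4.308 K/W
R_outer film = 1/(h_o·2πr_oL) = 1/(5.83×2π×0.1556×1) = 0.1754 K/W
R_total = 6.75 K/W
Q = ΔT/R_total = 18/6.75

q′ ≈ 2.67 W/m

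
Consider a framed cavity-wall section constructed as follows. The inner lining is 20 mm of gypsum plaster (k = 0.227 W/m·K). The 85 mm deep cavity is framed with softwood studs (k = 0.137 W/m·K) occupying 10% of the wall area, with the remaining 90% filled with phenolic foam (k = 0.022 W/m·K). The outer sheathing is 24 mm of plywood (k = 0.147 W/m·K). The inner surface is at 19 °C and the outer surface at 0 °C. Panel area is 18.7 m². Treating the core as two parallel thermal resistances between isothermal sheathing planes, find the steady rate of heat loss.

Q ≈ 127 W

Sheathing layers in series; stud and cavity paths in parallel between them.
R_inner = 0.02/(0.227×18.7) = 0.004712 K/W
R_stud  = 0.085/(0.137×0.1×18.7) = 0.3318 K/W
R_cav   = 0.085/(0.022×0.9×18.7) = 0.2296 K/W
1/R_core = 1/R_stud + 1/R_cav → R_core = 0.1357 K/W
R_outer = 0.024/(0.147×18.7) = 0.008731 K/W
R_total = 0.1491 K/W
Q = ΔT/R_total = 19/0.1491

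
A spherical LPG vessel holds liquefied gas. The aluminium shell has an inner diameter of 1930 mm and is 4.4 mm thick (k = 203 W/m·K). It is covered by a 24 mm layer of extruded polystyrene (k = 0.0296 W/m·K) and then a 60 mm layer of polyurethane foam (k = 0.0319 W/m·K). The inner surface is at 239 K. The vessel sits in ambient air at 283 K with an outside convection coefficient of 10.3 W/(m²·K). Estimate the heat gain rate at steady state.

Q ≈ 203 W

Spherical conduction: R = (1/r_in − 1/r_out)/(4πk) per layer; series-sum.
R_aluminium shell = (1/0.965 − 1/0.9694)/(4π×203) = 1.844×10^-6 K/W
R_extruded polystyrene = (1/0.9694 − 1/0.9934)/(4π×0.0296) = 0.067 K/W
R_polyurethane foam = (1/0.9934 − 1/1.0534)/(4π×0.0319) = 0.143 K/W
R_outer film = 1/(h·4πr_o²) = 1/(10.3×4π×1.0534²) = 0.006963 K/W
R_total = 0.217 K/W
Q = ΔT/R_total = 44/0.217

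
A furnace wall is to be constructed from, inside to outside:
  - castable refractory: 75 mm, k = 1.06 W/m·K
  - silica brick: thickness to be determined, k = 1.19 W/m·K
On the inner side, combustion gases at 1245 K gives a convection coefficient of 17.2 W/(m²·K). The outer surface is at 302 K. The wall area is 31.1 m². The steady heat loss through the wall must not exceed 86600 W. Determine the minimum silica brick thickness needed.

L ≈ 250 mm

Thermal resistances in series:
R_inner film = 1/(h_i·A) = 1/(17.2×31.1) = 0.001869 K/W
R_castable refractory = L/(kA) = 0.075/(1.06×31.1) = 0.002275 K/W
Sum of the known resistances R_other = 0.004145 K/W
Required total resistance R_tot = ΔT/Q_allow = 943/86600 = 0.01089 K/W
R_silica brick = R_tot − R_other = 0.006745 K/W
L = R·k·A = 0.006745×1.19×31.1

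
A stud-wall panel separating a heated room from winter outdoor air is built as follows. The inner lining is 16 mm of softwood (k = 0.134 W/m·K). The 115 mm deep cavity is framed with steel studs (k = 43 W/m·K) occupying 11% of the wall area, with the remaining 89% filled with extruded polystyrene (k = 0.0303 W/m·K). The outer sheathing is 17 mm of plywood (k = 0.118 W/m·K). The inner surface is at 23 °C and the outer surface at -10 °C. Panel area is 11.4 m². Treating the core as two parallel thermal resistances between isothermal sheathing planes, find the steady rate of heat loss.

Sheathing layers in series; stud and cavity paths in parallel between them.
R_inner = 0.016/(0.134×11.4) = 0.01047 K/W
R_stud  = 0.115/(43×0.11×11.4) = 0.002133 K/W
R_cav   = 0.115/(0.0303×0.89×11.4) = 0.3741 K/W
1/R_core = 1/R_stud + 1/R_cav → R_core = 0.002121 K/W
R_outer = 0.017/(0.118×11.4) = 0.01264 K/W
R_total = 0.02523 K/W
Q = ΔT/R_total = 33/0.02523

Q ≈ 1310 W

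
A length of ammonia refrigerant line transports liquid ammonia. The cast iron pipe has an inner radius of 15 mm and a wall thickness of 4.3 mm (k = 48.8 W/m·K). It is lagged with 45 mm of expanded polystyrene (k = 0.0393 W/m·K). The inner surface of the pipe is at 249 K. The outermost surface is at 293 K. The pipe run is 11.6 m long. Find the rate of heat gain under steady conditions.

Q ≈ 105 W

For a radial system each layer contributes R = ln(r_out/r_in)/(2πkL); films add R = 1/(hA).
R_cast iron pipe wall = ln(19.3/15)/(2π×48.8×11.6) = 7.087×10^-5 K/W
R_expanded polystyrene = ln(64.3/19.3)/(2π×0.0393×11.6) = 0.4201 K/W
R_total = 0.4202 K/W
Q = ΔT/R_total = 44/0.4202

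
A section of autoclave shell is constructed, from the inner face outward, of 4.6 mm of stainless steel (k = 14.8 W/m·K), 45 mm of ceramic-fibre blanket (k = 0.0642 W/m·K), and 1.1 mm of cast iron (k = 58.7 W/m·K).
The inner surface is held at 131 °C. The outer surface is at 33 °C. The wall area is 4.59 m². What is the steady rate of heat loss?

Q ≈ 641 W

Model the wall as resistances in series:
R_stainless steel = L/(kA) = 0.0046/(14.8×4.59) = 6.771×10^-5 K/W
R_ceramic-fibre blanket = L/(kA) = 0.045/(0.0642×4.59) = 0.1527 K/W
R_cast iron = L/(kA) = 0.0011/(58.7×4.59) = 4.083×10^-6 K/W
R_total = 0.1528 K/W
Q = ΔT / R_total = 98 / 0.1528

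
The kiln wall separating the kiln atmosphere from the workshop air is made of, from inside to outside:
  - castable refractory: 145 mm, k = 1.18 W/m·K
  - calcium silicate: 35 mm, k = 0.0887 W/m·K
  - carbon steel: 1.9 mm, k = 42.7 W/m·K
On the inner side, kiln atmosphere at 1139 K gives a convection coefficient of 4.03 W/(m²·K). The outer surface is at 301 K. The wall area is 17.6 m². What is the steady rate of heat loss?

Q ≈ 19300 W

Model the wall as resistances in series:
R_inner film = 1/(h_i·A) = 1/(4.03×17.6) = 0.0141 K/W
R_castable refractory = L/(kA) = 0.145/(1.18×17.6) = 0.006982 K/W
R_calcium silicate = L/(kA) = 0.035/(0.0887×17.6) = 0.02242 K/W
R_carbon steel = L/(kA) = 0.0019/(42.7×17.6) = 2.528×10^-6 K/W
R_total = 0.0435 K/W
Q = ΔT / R_total = 838 / 0.0435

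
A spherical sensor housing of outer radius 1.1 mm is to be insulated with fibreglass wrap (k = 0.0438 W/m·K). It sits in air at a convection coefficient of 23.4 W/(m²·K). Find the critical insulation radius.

For a sphere r_cr = 2k/h = 2×0.0438/23.4
r_cr = 3.74 mm; since the bare radius (1.1 mm) is below r_cr, adding a thin layer of insulation will *increase* heat loss.

r_cr ≈ 3.74 mm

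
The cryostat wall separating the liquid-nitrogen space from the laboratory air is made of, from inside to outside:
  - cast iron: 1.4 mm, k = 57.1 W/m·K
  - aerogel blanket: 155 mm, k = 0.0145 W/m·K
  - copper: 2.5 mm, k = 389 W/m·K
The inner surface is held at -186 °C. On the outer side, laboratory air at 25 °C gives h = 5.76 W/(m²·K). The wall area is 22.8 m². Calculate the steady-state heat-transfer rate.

Q ≈ 443 W

Series thermal resistances:
R_cast iron = L/(kA) = 0.0014/(57.1×22.8) = 1.075×10^-6 K/W
R_aerogel blanket = L/(kA) = 0.155/(0.0145×22.8) = 0.4688 K/W
R_copper = L/(kA) = 0.0025/(389×22.8) = 2.819×10^-7 K/W
R_outer film = 1/(h_o·A) = 1/(5.76×22.8) = 0.007615 K/W
R_total = 0.4765 K/W
Q = ΔT / R_total = 211 / 0.4765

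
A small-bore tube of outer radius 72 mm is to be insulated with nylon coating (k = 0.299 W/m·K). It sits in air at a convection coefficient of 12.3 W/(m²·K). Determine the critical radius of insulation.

r_cr ≈ 24.3 mm

For a cylinder r_cr = k/h = 0.299/12.3
r_cr = 24.3 mm; since the bare radius (72 mm) is above r_cr, any added insulation will reduce heat loss.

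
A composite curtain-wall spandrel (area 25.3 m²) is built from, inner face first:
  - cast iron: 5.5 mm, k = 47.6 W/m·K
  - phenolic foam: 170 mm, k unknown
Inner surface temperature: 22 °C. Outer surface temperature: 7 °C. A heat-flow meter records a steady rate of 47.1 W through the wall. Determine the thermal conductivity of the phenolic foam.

k ≈ 0.0211 W/(m·K)

Model the wall as resistances in series:
R_cast iron = L/(kA) = 0.0055/(47.6×25.3) = 4.567×10^-6 K/W
Sum of known resistances R_other = 4.567×10^-6 K/W
Total R = ΔT/Q = 15/47.1 = 0.3185 K/W
R_phenolic foam = R_total − R_other = 0.3185 K/W
k = L/(R·A) = 0.17/(0.3185×25.3)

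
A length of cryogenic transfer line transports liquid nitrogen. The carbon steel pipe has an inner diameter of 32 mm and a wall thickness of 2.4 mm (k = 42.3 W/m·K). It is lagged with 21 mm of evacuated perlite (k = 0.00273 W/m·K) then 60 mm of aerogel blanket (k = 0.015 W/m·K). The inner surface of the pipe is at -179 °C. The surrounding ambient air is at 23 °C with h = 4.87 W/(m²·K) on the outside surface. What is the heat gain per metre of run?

q′ ≈ 3.7 W/m

Per-layer cylindrical resistances, series-summed:
R_carbon steel pipe wall = ln(18.4/16)/(2π×42.3×1) = 5.259×10^-4 K/W
R_evacuated perlite = ln(39.4/18.4)/(2π×0.00273×1) = 44.39 K/W
R_aerogel blanket = ln(99.4/39.4)/(2π×0.015×1) = 9.819 K/W
R_outer film = 1/(h_o·2πr_oL) = 1/(4.87×2π×0.0994×1) = 0.3288 K/W
R_total = 54.54 K/W
Q = ΔT/R_total = 202/54.54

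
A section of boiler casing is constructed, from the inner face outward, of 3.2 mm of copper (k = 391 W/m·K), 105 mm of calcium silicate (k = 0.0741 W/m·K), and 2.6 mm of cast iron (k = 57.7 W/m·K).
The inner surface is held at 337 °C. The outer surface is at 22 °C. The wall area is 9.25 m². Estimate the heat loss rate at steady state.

Q ≈ 2060 W

Model the wall as resistances in series:
R_copper = L/(kA) = 0.0032/(391×9.25) = 8.848×10^-7 K/W
R_calcium silicate = L/(kA) = 0.105/(0.0741×9.25) = 0.1532 K/W
R_cast iron = L/(kA) = 0.0026/(57.7×9.25) = 4.871×10^-6 K/W
R_total = 0.1532 K/W
Q = ΔT / R_total = 315 / 0.1532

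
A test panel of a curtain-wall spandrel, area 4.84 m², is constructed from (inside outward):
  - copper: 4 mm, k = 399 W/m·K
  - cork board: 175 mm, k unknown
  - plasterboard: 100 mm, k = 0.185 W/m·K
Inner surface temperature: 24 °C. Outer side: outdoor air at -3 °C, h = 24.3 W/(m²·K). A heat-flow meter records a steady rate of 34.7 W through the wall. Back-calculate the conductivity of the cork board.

k ≈ 0.055 W/(m·K)

Model the wall as resistances in series:
R_copper = L/(kA) = 0.004/(399×4.84) = 2.071×10^-6 K/W
R_plasterboard = L/(kA) = 0.1/(0.185×4.84) = 0.1117 K/W
R_outer film = 1/(h_o·A) = 1/(24.3×4.84) = 0.008503 K/W
Sum of known resistances R_other = 0.1202 K/W
Total R = ΔT/Q = 27/34.7 = 0.7781 K/W
R_cork board = R_total − R_other = 0.6579 K/W
k = L/(R·A) = 0.175/(0.6579×4.84)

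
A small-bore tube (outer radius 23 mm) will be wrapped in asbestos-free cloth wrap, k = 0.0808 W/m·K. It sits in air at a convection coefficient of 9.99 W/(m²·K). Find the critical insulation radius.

For a cylinder r_cr = k/h = 0.0808/9.99
r_cr = 8.09 mm; since the bare radius (23 mm) is above r_cr, any added insulation will reduce heat loss.

r_cr ≈ 8.09 mm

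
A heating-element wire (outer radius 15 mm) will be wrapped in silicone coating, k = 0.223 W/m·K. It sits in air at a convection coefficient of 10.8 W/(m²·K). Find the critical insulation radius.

For a cylinder r_cr = k/h = 0.223/10.8
r_cr = 20.6 mm; since the bare radius (15 mm) is below r_cr, adding a thin layer of insulation will *increase* heat loss.

r_cr ≈ 20.6 mm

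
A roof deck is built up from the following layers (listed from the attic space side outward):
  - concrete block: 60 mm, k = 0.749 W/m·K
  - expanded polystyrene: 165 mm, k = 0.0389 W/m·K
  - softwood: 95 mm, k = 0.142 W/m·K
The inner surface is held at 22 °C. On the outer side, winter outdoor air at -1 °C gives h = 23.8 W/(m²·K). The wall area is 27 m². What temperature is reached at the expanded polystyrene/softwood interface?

T ≈ 2.25 °C

Thermal resistances in series:
R_concrete block = L/(kA) = 0.06/(0.749×27) = 0.002967 K/W
R_expanded polystyrene = L/(kA) = 0.165/(0.0389×27) = 0.1571 K/W
R_softwood = L/(kA) = 0.095/(0.142×27) = 0.02478 K/W
R_outer film = 1/(h_o·A) = 1/(23.8×27) = 0.001556 K/W
R_total = 0.1864 K/W;  Q = ΔT/R_total = 23/0.1864 = 123.4 W
T_interface = T_inner − Q·ΣR(inner→interface) = 22 − 123×0.1601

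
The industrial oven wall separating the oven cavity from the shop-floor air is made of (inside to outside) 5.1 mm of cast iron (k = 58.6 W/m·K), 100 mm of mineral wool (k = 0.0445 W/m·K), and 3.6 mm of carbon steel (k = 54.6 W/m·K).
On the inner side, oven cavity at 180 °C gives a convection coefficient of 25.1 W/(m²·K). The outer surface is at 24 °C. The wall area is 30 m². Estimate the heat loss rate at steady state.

Treating each layer as a thermal resistance in series:
R_inner film = 1/(h_i·A) = 1/(25.1×30) = 0.001328 K/W
R_cast iron = L/(kA) = 0.0051/(58.6×30) = 2.901×10^-6 K/W
R_mineral wool = L/(kA) = 0.1/(0.0445×30) = 0.07491 K/W
R_carbon steel = L/(kA) = 0.0036/(54.6×30) = 2.198×10^-6 K/W
R_total = 0.07624 K/W
Q = ΔT / R_total = 156 / 0.07624

Q ≈ 2050 W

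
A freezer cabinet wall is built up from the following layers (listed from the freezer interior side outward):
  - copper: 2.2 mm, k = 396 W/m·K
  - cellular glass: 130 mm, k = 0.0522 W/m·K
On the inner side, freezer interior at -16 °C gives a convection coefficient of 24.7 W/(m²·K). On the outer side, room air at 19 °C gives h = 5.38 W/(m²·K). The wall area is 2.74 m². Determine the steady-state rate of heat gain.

Q ≈ 35.3 W

Model the wall as resistances in series:
R_inner film = 1/(h_i·A) = 1/(24.7×2.74) = 0.01478 K/W
R_copper = L/(kA) = 0.0022/(396×2.74) = 2.028×10^-6 K/W
R_cellular glass = L/(kA) = 0.13/(0.0522×2.74) = 0.9089 K/W
R_outer film = 1/(h_o·A) = 1/(5.38×2.74) = 0.06784 K/W
R_total = 0.9915 K/W
Q = ΔT / R_total = 35 / 0.9915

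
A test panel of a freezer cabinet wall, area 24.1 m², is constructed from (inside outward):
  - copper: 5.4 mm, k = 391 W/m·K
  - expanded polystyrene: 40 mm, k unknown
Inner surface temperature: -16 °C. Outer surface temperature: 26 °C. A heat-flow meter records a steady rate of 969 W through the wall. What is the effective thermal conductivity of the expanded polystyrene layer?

k ≈ 0.0383 W/(m·K)

Thermal resistances in series:
R_copper = L/(kA) = 0.0054/(391×24.1) = 5.731×10^-7 K/W
Sum of known resistances R_other = 5.731×10^-7 K/W
Total R = ΔT/Q = 42/969 = 0.04334 K/W
R_expanded polystyrene = R_total − R_other = 0.04334 K/W
k = L/(R·A) = 0.04/(0.04334×24.1)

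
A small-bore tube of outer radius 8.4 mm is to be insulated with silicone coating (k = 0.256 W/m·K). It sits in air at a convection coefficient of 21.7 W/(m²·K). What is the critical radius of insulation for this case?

For a cylinder r_cr = k/h = 0.256/21.7
r_cr = 11.8 mm; since the bare radius (8.4 mm) is below r_cr, adding a thin layer of insulation will *increase* heat loss.

r_cr ≈ 11.8 mm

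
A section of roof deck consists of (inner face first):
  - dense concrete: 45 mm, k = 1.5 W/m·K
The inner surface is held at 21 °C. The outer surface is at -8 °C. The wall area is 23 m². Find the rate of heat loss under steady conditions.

Q ≈ 22200 W

Series thermal resistances:
R_dense concrete = L/(kA) = 0.045/(1.5×23) = 0.001304 K/W
R_total = 0.001304 K/W
Q = ΔT / R_total = 29 / 0.001304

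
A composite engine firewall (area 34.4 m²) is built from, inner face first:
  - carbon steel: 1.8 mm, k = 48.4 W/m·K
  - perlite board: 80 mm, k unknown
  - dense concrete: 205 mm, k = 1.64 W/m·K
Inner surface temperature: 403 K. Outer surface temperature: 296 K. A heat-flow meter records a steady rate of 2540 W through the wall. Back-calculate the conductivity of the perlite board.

k ≈ 0.0604 W/(m·K)

Using the resistance-network approach (series):
R_carbon steel = L/(kA) = 0.0018/(48.4×34.4) = 1.081×10^-6 K/W
R_dense concrete = L/(kA) = 0.205/(1.64×34.4) = 0.003634 K/W
Sum of known resistances R_other = 0.003635 K/W
Total R = ΔT/Q = 107/2540 = 0.04213 K/W
R_perlite board = R_total − R_other = 0.03849 K/W
k = L/(R·A) = 0.08/(0.03849×34.4)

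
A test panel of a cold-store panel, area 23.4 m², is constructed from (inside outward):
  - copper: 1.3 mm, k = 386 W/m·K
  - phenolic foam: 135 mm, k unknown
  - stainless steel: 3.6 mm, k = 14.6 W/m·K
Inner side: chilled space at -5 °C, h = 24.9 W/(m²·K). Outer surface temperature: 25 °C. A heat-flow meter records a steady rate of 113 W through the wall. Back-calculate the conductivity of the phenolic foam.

Using the resistance-network approach (series):
R_inner film = 1/(h_i·A) = 1/(24.9×23.4) = 0.001716 K/W
R_copper = L/(kA) = 0.0013/(386×23.4) = 1.439×10^-7 K/W
R_stainless steel = L/(kA) = 0.0036/(14.6×23.4) = 1.054×10^-5 K/W
Sum of known resistances R_other = 0.001727 K/W
Total R = ΔT/Q = 30/113 = 0.2655 K/W
R_phenolic foam = R_total − R_other = 0.2638 K/W
k = L/(R·A) = 0.135/(0.2638×23.4)

k ≈ 0.0219 W/(m·K)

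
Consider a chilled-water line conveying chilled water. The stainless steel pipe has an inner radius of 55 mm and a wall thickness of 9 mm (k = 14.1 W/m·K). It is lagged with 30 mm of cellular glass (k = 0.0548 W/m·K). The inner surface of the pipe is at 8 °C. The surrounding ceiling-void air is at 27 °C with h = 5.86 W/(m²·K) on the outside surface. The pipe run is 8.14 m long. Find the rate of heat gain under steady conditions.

Q ≈ 110 W

Per-layer cylindrical resistances, series-summed:
R_stainless steel pipe wall = ln(64/55)/(2π×14.1×8.14) = 2.102×10^-4 K/W
R_cellular glass = ln(94/64)/(2π×0.0548×8.14) = 0.1372 K/W
R_outer film = 1/(h_o·2πr_oL) = 1/(5.86×2π×0.094×8.14) = 0.0355 K/W
R_total = 0.1729 K/W
Q = ΔT/R_total = 19/0.1729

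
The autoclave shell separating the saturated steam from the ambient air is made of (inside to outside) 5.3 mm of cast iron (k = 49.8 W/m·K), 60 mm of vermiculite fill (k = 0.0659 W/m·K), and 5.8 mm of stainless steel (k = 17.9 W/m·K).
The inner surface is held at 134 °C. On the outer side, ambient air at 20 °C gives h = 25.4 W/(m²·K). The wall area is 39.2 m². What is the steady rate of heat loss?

Model the wall as resistances in series:
R_cast iron = L/(kA) = 0.0053/(49.8×39.2) = 2.715×10^-6 K/W
R_vermiculite fill = L/(kA) = 0.06/(0.0659×39.2) = 0.02323 K/W
R_stainless steel = L/(kA) = 0.0058/(17.9×39.2) = 8.266×10^-6 K/W
R_outer film = 1/(h_o·A) = 1/(25.4×39.2) = 0.001004 K/W
R_total = 0.02424 K/W
Q = ΔT / R_total = 114 / 0.02424

Q ≈ 4700 W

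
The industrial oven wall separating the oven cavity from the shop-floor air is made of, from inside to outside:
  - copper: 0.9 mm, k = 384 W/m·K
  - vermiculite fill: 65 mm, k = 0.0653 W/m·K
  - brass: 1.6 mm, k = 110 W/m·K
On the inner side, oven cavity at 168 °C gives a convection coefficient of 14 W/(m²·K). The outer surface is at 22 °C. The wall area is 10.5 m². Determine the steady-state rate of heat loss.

Q ≈ 1440 W

Using the resistance-network approach (series):
R_inner film = 1/(h_i·A) = 1/(14×10.5) = 0.006803 K/W
R_copper = L/(kA) = 0.0009/(384×10.5) = 2.232×10^-7 K/W
R_vermiculite fill = L/(kA) = 0.065/(0.0653×10.5) = 0.0948 K/W
R_brass = L/(kA) = 0.0016/(110×10.5) = 1.385×10^-6 K/W
R_total = 0.1016 K/W
Q = ΔT / R_total = 146 / 0.1016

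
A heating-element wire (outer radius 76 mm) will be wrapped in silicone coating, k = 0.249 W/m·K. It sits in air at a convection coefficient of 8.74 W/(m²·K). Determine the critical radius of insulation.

For a cylinder r_cr = k/h = 0.249/8.74
r_cr = 28.5 mm; since the bare radius (76 mm) is above r_cr, any added insulation will reduce heat loss.

r_cr ≈ 28.5 mm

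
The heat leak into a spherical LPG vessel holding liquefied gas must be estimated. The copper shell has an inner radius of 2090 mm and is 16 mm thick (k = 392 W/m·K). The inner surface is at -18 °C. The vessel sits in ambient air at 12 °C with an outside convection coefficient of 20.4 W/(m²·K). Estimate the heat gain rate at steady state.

Q ≈ 34100 W

Each spherical layer contributes R = (1/r_i − 1/r_o)/(4πk):
R_copper shell = (1/2.09 − 1/2.106)/(4π×392) = 7.379×10^-7 K/W
R_outer film = 1/(h·4πr_o²) = 1/(20.4×4π×2.106²) = 8.795×10^-4 K/W
R_total = 8.803×10^-4 K/W
Q = ΔT/R_total = 30/8.803×10^-4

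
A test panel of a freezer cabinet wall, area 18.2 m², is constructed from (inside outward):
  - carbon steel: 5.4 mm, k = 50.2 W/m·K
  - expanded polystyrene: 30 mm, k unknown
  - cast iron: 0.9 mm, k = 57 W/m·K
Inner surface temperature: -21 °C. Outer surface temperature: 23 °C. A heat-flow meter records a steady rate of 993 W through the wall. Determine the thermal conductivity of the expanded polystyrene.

Series thermal resistances:
R_carbon steel = L/(kA) = 0.0054/(50.2×18.2) = 5.91×10^-6 K/W
R_cast iron = L/(kA) = 0.0009/(57×18.2) = 8.676×10^-7 K/W
Sum of known resistances R_other = 6.778×10^-6 K/W
Total R = ΔT/Q = 44/993 = 0.04431 K/W
R_expanded polystyrene = R_total − R_other = 0.0443 K/W
k = L/(R·A) = 0.03/(0.0443×18.2)

k ≈ 0.0372 W/(m·K)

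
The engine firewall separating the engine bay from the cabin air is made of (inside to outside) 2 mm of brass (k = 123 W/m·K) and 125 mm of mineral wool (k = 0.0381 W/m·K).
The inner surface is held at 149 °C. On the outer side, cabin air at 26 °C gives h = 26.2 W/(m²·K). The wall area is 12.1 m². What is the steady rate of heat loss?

Thermal resistances in series:
R_brass = L/(kA) = 0.002/(123×12.1) = 1.344×10^-6 K/W
R_mineral wool = L/(kA) = 0.125/(0.0381×12.1) = 0.2711 K/W
R_outer film = 1/(h_o·A) = 1/(26.2×12.1) = 0.003154 K/W
R_total = 0.2743 K/W
Q = ΔT / R_total = 123 / 0.2743

Q ≈ 448 W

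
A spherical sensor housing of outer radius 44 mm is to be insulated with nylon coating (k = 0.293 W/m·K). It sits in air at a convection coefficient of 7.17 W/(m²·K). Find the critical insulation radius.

r_cr ≈ 81.7 mm

For a sphere r_cr = 2k/h = 2×0.293/7.17
r_cr = 81.7 mm; since the bare radius (44 mm) is below r_cr, adding a thin layer of insulation will *increase* heat loss.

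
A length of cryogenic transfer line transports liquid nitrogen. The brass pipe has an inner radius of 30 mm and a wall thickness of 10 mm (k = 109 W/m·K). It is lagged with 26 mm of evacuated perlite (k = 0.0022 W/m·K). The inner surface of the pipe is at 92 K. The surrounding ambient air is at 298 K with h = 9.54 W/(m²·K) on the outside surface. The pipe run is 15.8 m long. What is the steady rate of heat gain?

Treating each annulus and film as a series resistance:
R_brass pipe wall = ln(40/30)/(2π×109×15.8) = 2.659×10^-5 K/W
R_evacuated perlite = ln(66/40)/(2π×0.0022×15.8) = 2.293 K/W
R_outer film = 1/(h_o·2πr_oL) = 1/(9.54×2π×0.066×15.8) = 0.016 K/W
R_total = 2.309 K/W
Q = ΔT/R_total = 206/2.309

Q ≈ 89.2 W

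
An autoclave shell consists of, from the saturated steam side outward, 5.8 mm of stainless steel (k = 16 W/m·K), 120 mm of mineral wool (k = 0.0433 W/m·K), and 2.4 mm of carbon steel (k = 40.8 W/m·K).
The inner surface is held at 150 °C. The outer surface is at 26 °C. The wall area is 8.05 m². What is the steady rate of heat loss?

Q ≈ 360 W

Model the wall as resistances in series:
R_stainless steel = L/(kA) = 0.0058/(16×8.05) = 4.503×10^-5 K/W
R_mineral wool = L/(kA) = 0.12/(0.0433×8.05) = 0.3443 K/W
R_carbon steel = L/(kA) = 0.0024/(40.8×8.05) = 7.307×10^-6 K/W
R_total = 0.3443 K/W
Q = ΔT / R_total = 124 / 0.3443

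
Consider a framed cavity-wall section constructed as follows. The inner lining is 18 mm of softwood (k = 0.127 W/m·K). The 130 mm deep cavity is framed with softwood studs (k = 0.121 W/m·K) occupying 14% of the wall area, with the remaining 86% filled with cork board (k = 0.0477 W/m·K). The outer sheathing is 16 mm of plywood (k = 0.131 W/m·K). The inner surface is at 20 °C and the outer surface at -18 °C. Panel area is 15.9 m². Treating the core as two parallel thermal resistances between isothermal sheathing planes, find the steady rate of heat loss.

Sheathing layers in series; stud and cavity paths in parallel between them.
R_inner = 0.018/(0.127×15.9) = 0.008914 K/W
R_stud  = 0.13/(0.121×0.14×15.9) = 0.4827 K/W
R_cav   = 0.13/(0.0477×0.86×15.9) = 0.1993 K/W
1/R_core = 1/R_stud + 1/R_cav → R_core = 0.1411 K/W
R_outer = 0.016/(0.131×15.9) = 0.007682 K/W
R_total = 0.1577 K/W
Q = ΔT/R_total = 38/0.1577

Q ≈ 241 W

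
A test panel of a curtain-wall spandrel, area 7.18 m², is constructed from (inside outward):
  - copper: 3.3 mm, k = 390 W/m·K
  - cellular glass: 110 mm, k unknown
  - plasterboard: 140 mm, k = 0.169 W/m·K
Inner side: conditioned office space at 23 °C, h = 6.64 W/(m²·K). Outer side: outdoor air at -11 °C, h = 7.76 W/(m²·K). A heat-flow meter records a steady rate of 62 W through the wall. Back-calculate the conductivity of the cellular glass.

k ≈ 0.0389 W/(m·K)

Model the wall as resistances in series:
R_inner film = 1/(h_i·A) = 1/(6.64×7.18) = 0.02098 K/W
R_copper = L/(kA) = 0.0033/(390×7.18) = 1.178×10^-6 K/W
R_plasterboard = L/(kA) = 0.14/(0.169×7.18) = 0.1154 K/W
R_outer film = 1/(h_o·A) = 1/(7.76×7.18) = 0.01795 K/W
Sum of known resistances R_other = 0.1543 K/W
Total R = ΔT/Q = 34/62 = 0.5484 K/W
R_cellular glass = R_total − R_other = 0.3941 K/W
k = L/(R·A) = 0.11/(0.3941×7.18)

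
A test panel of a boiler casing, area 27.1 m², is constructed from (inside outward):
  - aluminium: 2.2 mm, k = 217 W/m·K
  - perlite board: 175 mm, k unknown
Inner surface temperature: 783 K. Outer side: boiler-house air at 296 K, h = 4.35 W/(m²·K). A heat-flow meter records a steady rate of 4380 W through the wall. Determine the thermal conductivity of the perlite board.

Treating each layer as a thermal resistance in series:
R_aluminium = L/(kA) = 0.0022/(217×27.1) = 3.741×10^-7 K/W
R_outer film = 1/(h_o·A) = 1/(4.35×27.1) = 0.008483 K/W
Sum of known resistances R_other = 0.008483 K/W
Total R = ΔT/Q = 487/4380 = 0.1112 K/W
R_perlite board = R_total − R_other = 0.1027 K/W
k = L/(R·A) = 0.175/(0.1027×27.1)

k ≈ 0.0629 W/(m·K)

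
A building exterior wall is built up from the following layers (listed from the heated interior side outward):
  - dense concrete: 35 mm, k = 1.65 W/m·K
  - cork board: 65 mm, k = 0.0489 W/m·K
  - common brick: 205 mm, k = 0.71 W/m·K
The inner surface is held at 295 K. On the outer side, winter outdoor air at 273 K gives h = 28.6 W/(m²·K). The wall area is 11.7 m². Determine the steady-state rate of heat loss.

Model the wall as resistances in series:
R_dense concrete = L/(kA) = 0.035/(1.65×11.7) = 0.001813 K/W
R_cork board = L/(kA) = 0.065/(0.0489×11.7) = 0.1136 K/W
R_common brick = L/(kA) = 0.205/(0.71×11.7) = 0.02468 K/W
R_outer film = 1/(h_o·A) = 1/(28.6×11.7) = 0.002988 K/W
R_total = 0.1431 K/W
Q = ΔT / R_total = 22 / 0.1431

Q ≈ 154 W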